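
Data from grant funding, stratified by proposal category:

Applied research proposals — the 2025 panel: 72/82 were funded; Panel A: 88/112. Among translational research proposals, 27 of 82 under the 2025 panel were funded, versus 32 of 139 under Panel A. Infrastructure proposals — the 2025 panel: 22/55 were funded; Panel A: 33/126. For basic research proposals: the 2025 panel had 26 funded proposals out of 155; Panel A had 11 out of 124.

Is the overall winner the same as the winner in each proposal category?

Applied research: the 2025 panel 72/82 = 87.8%, Panel A 88/112 = 78.6% → the 2025 panel
Translational research: the 2025 panel 27/82 = 32.9%, Panel A 32/139 = 23.0% → the 2025 panel
Infrastructure: the 2025 panel 22/55 = 40.0%, Panel A 33/126 = 26.2% → the 2025 panel
Basic research: the 2025 panel 26/155 = 16.8%, Panel A 11/124 = 8.9% → the 2025 panel
Overall: the 2025 panel 147/374 = 39.3%, Panel A 164/501 = 32.7% → the 2025 panel
The 2025 panel wins overall and in every proposal group — no reversal.

Yes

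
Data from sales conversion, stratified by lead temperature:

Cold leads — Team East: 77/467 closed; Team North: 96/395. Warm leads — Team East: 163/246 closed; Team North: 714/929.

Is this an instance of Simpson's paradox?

No

Cold: Team East 77/467 = 16.5%, Team North 96/395 = 24.3% → Team North
Warm: Team East 163/246 = 66.3%, Team North 714/929 = 76.9% → Team North
Overall: Team East 240/713 = 33.7%, Team North 810/1324 = 61.2% → Team North
Team North wins overall and in every lead group — no reversal.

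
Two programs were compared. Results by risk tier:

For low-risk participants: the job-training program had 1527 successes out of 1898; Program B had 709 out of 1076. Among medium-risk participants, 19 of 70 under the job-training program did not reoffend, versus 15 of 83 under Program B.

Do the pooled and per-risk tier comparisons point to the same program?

Low-risk: the job-training program 1527/1898 = 80.5%, Program B 709/1076 = 65.9% → the job-training program
Medium-risk: the job-training program 19/70 = 27.1%, Program B 15/83 = 18.1% → the job-training program
Overall: the job-training program 1546/1968 = 78.6%, Program B 724/1159 = 62.5% → the job-training program
The job-training program wins overall and in every risk group — no reversal.

Yes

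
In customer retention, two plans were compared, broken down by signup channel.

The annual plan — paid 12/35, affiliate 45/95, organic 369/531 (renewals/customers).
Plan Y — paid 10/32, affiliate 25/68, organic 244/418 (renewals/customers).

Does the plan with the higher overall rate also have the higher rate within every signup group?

Paid: the annual plan 12/35 = 34.3%, Plan Y 10/32 = 31.2% → the annual plan
Affiliate: the annual plan 45/95 = 47.4%, Plan Y 25/68 = 36.8% → the annual plan
Organic: the annual plan 369/531 = 69.5%, Plan Y 244/418 = 58.4% → the annual plan
Overall: the annual plan 426/661 = 64.4%, Plan Y 279/518 = 53.9% → the annual plan
The annual plan wins overall and in every signup group — no reversal.

Yes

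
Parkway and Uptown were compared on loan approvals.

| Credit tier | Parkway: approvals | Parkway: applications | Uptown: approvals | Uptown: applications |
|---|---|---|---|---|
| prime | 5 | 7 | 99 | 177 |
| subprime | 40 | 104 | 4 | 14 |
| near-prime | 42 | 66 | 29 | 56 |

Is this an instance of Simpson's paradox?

Yes

Prime: Parkway 5/7 = 71.4%, Uptown 99/177 = 55.9% → Parkway
Subprime: Parkway 40/104 = 38.5%, Uptown 4/14 = 28.6% → Parkway
Near-prime: Parkway 42/66 = 63.6%, Uptown 29/56 = 51.8% → Parkway
Overall: Parkway 87/177 = 49.2%, Uptown 132/247 = 53.4% → Uptown
Parkway wins each credit group but Uptown wins overall — the comparison reverses. Parkway's applications skew toward subprime, which has a lower base rate.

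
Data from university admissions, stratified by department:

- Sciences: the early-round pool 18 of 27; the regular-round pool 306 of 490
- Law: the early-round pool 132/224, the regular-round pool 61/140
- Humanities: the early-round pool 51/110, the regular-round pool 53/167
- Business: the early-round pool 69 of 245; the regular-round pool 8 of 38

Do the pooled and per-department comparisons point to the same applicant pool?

Sciences: the early-round pool 18/27 = 66.7%, the regular-round pool 306/490 = 62.4% → the early-round pool
Law: the early-round pool 132/224 = 58.9%, the regular-round pool 61/140 = 43.6% → the early-round pool
Humanities: the early-round pool 51/110 = 46.4%, the regular-round pool 53/167 = 31.7% → the early-round pool
Business: the early-round pool 69/245 = 28.2%, the regular-round pool 8/38 = 21.1% → the early-round pool
Overall: the early-round pool 270/606 = 44.6%, the regular-round pool 428/835 = 51.3% → the regular-round pool
The early-round pool wins each department group but the regular-round pool wins overall — the comparison reverses. The early-round pool's applicants skew toward Business, which has a lower base rate.

No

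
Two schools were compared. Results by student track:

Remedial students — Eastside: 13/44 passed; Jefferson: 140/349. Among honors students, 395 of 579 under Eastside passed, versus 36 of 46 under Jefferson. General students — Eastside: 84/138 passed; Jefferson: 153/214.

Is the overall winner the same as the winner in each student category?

Remedial: Eastside 13/44 = 29.5%, Jefferson 140/349 = 40.1% → Jefferson
Honors: Eastside 395/579 = 68.2%, Jefferson 36/46 = 78.3% → Jefferson
General: Eastside 84/138 = 60.9%, Jefferson 153/214 = 71.5% → Jefferson
Overall: Eastside 492/761 = 64.7%, Jefferson 329/609 = 54.0% → Eastside
Jefferson wins each student group but Eastside wins overall — the comparison reverses. Jefferson's students skew toward remedial, which has a lower base rate.

No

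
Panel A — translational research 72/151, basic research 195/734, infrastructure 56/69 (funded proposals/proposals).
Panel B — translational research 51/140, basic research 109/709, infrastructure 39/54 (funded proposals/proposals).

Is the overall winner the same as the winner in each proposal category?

Yes

Translational research: Panel A 72/151 = 47.7%, Panel B 51/140 = 36.4% → Panel A
Basic research: Panel A 195/734 = 26.6%, Panel B 109/709 = 15.4% → Panel A
Infrastructure: Panel A 56/69 = 81.2%, Panel B 39/54 = 72.2% → Panel A
Overall: Panel A 323/954 = 33.9%, Panel B 199/903 = 22.0% → Panel A
Panel A wins overall and in every proposal group — no reversal.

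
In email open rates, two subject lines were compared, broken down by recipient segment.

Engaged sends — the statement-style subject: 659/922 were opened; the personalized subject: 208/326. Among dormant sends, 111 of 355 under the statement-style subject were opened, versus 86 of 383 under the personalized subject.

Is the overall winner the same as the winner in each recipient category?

Engaged: the statement-style subject 659/922 = 71.5%, the personalized subject 208/326 = 63.8% → the statement-style subject
Dormant: the statement-style subject 111/355 = 31.3%, the personalized subject 86/383 = 22.5% → the statement-style subject
Overall: the statement-style subject 770/1277 = 60.3%, the personalized subject 294/709 = 41.5% → the statement-style subject
The statement-style subject wins overall and in every recipient group — no reversal.

Yes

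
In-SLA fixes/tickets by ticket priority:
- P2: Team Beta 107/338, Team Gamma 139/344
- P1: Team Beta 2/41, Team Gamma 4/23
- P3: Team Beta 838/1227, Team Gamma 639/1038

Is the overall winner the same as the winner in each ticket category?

No

P2: Team Beta 107/338 = 31.7%, Team Gamma 139/344 = 40.4% → Team Gamma
P1: Team Beta 2/41 = 4.9%, Team Gamma 4/23 = 17.4% → Team Gamma
P3: Team Beta 838/1227 = 68.3%, Team Gamma 639/1038 = 61.6% → Team Beta
Overall: Team Beta 947/1606 = 59.0%, Team Gamma 782/1405 = 55.7% → Team Beta
Neither sweeps: Team Beta wins 1 of 3 groups, Team Gamma wins 2. Team Beta wins overall but not every group — no Simpson reversal.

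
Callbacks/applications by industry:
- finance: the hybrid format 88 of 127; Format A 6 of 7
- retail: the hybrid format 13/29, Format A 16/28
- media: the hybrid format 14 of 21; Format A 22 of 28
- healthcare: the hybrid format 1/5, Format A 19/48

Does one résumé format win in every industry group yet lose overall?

Yes

Finance: the hybrid format 88/127 = 69.3%, Format A 6/7 = 85.7% → Format A
Retail: the hybrid format 13/29 = 44.8%, Format A 16/28 = 57.1% → Format A
Media: the hybrid format 14/21 = 66.7%, Format A 22/28 = 78.6% → Format A
Healthcare: the hybrid format 1/5 = 20.0%, Format A 19/48 = 39.6% → Format A
Overall: the hybrid format 116/182 = 63.7%, Format A 63/111 = 56.8% → the hybrid format
Format A wins each industry group but the hybrid format wins overall — the comparison reverses. Format A's applications skew toward healthcare, which has a lower base rate.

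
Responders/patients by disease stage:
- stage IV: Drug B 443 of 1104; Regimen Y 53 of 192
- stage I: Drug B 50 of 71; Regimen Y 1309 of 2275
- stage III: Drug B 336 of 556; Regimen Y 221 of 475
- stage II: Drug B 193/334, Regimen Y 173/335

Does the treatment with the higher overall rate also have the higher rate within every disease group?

Stage IV: Drug B 443/1104 = 40.1%, Regimen Y 53/192 = 27.6% → Drug B
Stage I: Drug B 50/71 = 70.4%, Regimen Y 1309/2275 = 57.5% → Drug B
Stage III: Drug B 336/556 = 60.4%, Regimen Y 221/475 = 46.5% → Drug B
Stage II: Drug B 193/334 = 57.8%, Regimen Y 173/335 = 51.6% → Drug B
Overall: Drug B 1022/2065 = 49.5%, Regimen Y 1756/3277 = 53.6% → Regimen Y
Drug B wins each disease group but Regimen Y wins overall — the comparison reverses. Drug B's patients skew toward stage IV, which has a lower base rate.

No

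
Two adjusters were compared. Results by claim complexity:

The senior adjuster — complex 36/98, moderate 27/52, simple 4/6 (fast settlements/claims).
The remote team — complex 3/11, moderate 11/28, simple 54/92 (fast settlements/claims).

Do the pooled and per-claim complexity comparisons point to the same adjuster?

No

Complex: the senior adjuster 36/98 = 36.7%, the remote team 3/11 = 27.3% → the senior adjuster
Moderate: the senior adjuster 27/52 = 51.9%, the remote team 11/28 = 39.3% → the senior adjuster
Simple: the senior adjuster 4/6 = 66.7%, the remote team 54/92 = 58.7% → the senior adjuster
Overall: the senior adjuster 67/156 = 42.9%, the remote team 68/131 = 51.9% → the remote team
The senior adjuster wins each claim group but the remote team wins overall — the comparison reverses. The senior adjuster's claims skew toward complex, which has a lower base rate.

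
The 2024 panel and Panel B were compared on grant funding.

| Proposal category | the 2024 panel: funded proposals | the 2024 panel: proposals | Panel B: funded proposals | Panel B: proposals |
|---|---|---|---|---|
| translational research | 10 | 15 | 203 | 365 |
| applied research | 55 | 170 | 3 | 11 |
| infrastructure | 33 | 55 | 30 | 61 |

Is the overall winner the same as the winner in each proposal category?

No

Translational research: the 2024 panel 10/15 = 66.7%, Panel B 203/365 = 55.6% → the 2024 panel
Applied research: the 2024 panel 55/170 = 32.4%, Panel B 3/11 = 27.3% → the 2024 panel
Infrastructure: the 2024 panel 33/55 = 60.0%, Panel B 30/61 = 49.2% → the 2024 panel
Overall: the 2024 panel 98/240 = 40.8%, Panel B 236/437 = 54.0% → Panel B
The 2024 panel wins each proposal group but Panel B wins overall — the comparison reverses. The 2024 panel's proposals skew toward applied research, which has a lower base rate.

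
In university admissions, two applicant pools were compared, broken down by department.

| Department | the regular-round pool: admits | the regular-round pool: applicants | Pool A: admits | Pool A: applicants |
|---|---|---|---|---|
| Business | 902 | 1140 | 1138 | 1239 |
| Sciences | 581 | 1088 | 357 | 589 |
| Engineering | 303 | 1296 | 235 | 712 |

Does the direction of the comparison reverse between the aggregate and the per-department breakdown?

Business: the regular-round pool 902/1140 = 79.1%, Pool A 1138/1239 = 91.8% → Pool A
Sciences: the regular-round pool 581/1088 = 53.4%, Pool A 357/589 = 60.6% → Pool A
Engineering: the regular-round pool 303/1296 = 23.4%, Pool A 235/712 = 33.0% → Pool A
Overall: the regular-round pool 1786/3524 = 50.7%, Pool A 1730/2540 = 68.1% → Pool A
Pool A wins overall and in every department group — no reversal.

No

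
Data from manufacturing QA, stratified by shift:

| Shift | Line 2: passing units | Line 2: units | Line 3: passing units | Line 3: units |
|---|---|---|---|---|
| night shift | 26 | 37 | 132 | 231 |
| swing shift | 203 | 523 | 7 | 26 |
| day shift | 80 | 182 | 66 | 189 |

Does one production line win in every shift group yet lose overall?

Night shift: Line 2 26/37 = 70.3%, Line 3 132/231 = 57.1% → Line 2
Swing shift: Line 2 203/523 = 38.8%, Line 3 7/26 = 26.9% → Line 2
Day shift: Line 2 80/182 = 44.0%, Line 3 66/189 = 34.9% → Line 2
Overall: Line 2 309/742 = 41.6%, Line 3 205/446 = 46.0% → Line 3
Line 2 wins each shift group but Line 3 wins overall — the comparison reverses. Line 2's units skew toward swing shift, which has a lower base rate.

Yes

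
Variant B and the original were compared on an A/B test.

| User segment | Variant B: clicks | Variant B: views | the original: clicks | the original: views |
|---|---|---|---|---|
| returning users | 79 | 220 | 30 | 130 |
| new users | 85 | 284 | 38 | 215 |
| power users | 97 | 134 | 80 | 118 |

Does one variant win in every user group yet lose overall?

No

Returning users: Variant B 79/220 = 35.9%, the original 30/130 = 23.1% → Variant B
New users: Variant B 85/284 = 29.9%, the original 38/215 = 17.7% → Variant B
Power users: Variant B 97/134 = 72.4%, the original 80/118 = 67.8% → Variant B
Overall: Variant B 261/638 = 40.9%, the original 148/463 = 32.0% → Variant B
Variant B wins overall and in every user group — no reversal.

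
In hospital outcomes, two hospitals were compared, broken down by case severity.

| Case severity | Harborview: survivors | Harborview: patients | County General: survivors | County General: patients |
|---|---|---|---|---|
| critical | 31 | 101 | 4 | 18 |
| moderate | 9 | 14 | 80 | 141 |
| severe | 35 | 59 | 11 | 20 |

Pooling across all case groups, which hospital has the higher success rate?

Critical: Harborview 31/101 = 30.7%, County General 4/18 = 22.2% → Harborview
Moderate: Harborview 9/14 = 64.3%, County General 80/141 = 56.7% → Harborview
Severe: Harborview 35/59 = 59.3%, County General 11/20 = 55.0% → Harborview
Overall: Harborview 75/174 = 43.1%, County General 95/179 = 53.1% → County General
(Harborview wins every case group but County General wins overall — Harborview's patients skew toward the low-rate critical group.)

County General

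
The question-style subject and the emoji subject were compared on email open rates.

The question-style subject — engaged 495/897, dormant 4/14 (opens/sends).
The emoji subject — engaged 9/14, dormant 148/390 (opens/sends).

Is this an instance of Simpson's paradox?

Engaged: the question-style subject 495/897 = 55.2%, the emoji subject 9/14 = 64.3% → the emoji subject
Dormant: the question-style subject 4/14 = 28.6%, the emoji subject 148/390 = 37.9% → the emoji subject
Overall: the question-style subject 499/911 = 54.8%, the emoji subject 157/404 = 38.9% → the question-style subject
The emoji subject wins each recipient group but the question-style subject wins overall — the comparison reverses. The emoji subject's sends skew toward dormant, which has a lower base rate.

Yes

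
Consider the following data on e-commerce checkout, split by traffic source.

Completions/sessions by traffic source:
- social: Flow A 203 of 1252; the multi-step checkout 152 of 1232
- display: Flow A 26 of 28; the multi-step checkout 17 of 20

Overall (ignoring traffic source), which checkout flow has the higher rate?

Social: Flow A 203/1252 = 16.2%, the multi-step checkout 152/1232 = 12.3% → Flow A
Display: Flow A 26/28 = 92.9%, the multi-step checkout 17/20 = 85.0% → Flow A
Overall: Flow A 229/1280 = 17.9%, the multi-step checkout 169/1252 = 13.5% → Flow A

Flow A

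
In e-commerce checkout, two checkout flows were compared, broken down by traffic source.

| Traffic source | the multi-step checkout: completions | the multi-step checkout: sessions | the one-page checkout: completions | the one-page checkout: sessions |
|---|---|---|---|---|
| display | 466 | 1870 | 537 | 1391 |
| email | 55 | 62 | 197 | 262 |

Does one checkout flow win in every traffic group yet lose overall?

No

Display: the multi-step checkout 466/1870 = 24.9%, the one-page checkout 537/1391 = 38.6% → the one-page checkout
Email: the multi-step checkout 55/62 = 88.7%, the one-page checkout 197/262 = 75.2% → the multi-step checkout
Overall: the multi-step checkout 521/1932 = 27.0%, the one-page checkout 734/1653 = 44.4% → the one-page checkout
Neither sweeps: the multi-step checkout wins 1 of 2 groups, the one-page checkout wins 1. The one-page checkout wins overall but not every group — no Simpson reversal.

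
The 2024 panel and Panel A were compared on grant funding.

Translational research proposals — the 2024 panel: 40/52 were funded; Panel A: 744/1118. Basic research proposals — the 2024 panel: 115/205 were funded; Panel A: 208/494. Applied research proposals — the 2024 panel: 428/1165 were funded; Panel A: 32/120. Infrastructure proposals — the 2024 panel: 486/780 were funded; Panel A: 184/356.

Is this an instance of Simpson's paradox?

Yes

Translational research: the 2024 panel 40/52 = 76.9%, Panel A 744/1118 = 66.5% → the 2024 panel
Basic research: the 2024 panel 115/205 = 56.1%, Panel A 208/494 = 42.1% → the 2024 panel
Applied research: the 2024 panel 428/1165 = 36.7%, Panel A 32/120 = 26.7% → the 2024 panel
Infrastructure: the 2024 panel 486/780 = 62.3%, Panel A 184/356 = 51.7% → the 2024 panel
Overall: the 2024 panel 1069/2202 = 48.5%, Panel A 1168/2088 = 55.9% → Panel A
The 2024 panel wins each proposal group but Panel A wins overall — the comparison reverses. The 2024 panel's proposals skew toward applied research, which has a lower base rate.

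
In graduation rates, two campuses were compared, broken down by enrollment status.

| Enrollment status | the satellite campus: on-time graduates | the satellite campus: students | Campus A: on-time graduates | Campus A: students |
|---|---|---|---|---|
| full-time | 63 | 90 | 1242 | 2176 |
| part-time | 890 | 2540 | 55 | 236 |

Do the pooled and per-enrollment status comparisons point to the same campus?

No

Full-time: the satellite campus 63/90 = 70.0%, Campus A 1242/2176 = 57.1% → the satellite campus
Part-time: the satellite campus 890/2540 = 35.0%, Campus A 55/236 = 23.3% → the satellite campus
Overall: the satellite campus 953/2630 = 36.2%, Campus A 1297/2412 = 53.8% → Campus A
The satellite campus wins each enrollment group but Campus A wins overall — the comparison reverses. The satellite campus's students skew toward part-time, which has a lower base rate.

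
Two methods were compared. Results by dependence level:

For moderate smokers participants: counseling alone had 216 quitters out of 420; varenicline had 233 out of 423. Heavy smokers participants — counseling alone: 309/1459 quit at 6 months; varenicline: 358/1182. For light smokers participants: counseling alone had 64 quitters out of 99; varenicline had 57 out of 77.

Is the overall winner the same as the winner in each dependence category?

Moderate smokers: counseling alone 216/420 = 51.4%, varenicline 233/423 = 55.1% → varenicline
Heavy smokers: counseling alone 309/1459 = 21.2%, varenicline 358/1182 = 30.3% → varenicline
Light smokers: counseling alone 64/99 = 64.6%, varenicline 57/77 = 74.0% → varenicline
Overall: counseling alone 589/1978 = 29.8%, varenicline 648/1682 = 38.5% → varenicline
Varenicline wins overall and in every dependence group — no reversal.

Yes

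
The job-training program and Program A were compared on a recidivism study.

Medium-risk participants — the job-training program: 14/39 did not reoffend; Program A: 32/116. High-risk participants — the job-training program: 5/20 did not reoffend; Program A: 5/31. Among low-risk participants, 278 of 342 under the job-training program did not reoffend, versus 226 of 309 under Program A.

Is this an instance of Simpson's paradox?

No

Medium-risk: the job-training program 14/39 = 35.9%, Program A 32/116 = 27.6% → the job-training program
High-risk: the job-training program 5/20 = 25.0%, Program A 5/31 = 16.1% → the job-training program
Low-risk: the job-training program 278/342 = 81.3%, Program A 226/309 = 73.1% → the job-training program
Overall: the job-training program 297/401 = 74.1%, Program A 263/456 = 57.7% → the job-training program
The job-training program wins overall and in every risk group — no reversal.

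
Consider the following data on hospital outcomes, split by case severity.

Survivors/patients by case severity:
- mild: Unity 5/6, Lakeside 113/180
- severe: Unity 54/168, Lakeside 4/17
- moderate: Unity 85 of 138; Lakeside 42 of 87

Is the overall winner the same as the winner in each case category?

Mild: Unity 5/6 = 83.3%, Lakeside 113/180 = 62.8% → Unity
Severe: Unity 54/168 = 32.1%, Lakeside 4/17 = 23.5% → Unity
Moderate: Unity 85/138 = 61.6%, Lakeside 42/87 = 48.3% → Unity
Overall: Unity 144/312 = 46.2%, Lakeside 159/284 = 56.0% → Lakeside
Unity wins each case group but Lakeside wins overall — the comparison reverses. Unity's patients skew toward severe, which has a lower base rate.

No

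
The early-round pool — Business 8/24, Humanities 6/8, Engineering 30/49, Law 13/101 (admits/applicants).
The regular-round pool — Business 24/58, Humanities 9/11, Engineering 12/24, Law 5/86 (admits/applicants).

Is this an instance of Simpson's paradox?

Business: the early-round pool 8/24 = 33.3%, the regular-round pool 24/58 = 41.4% → the regular-round pool
Humanities: the early-round pool 6/8 = 75.0%, the regular-round pool 9/11 = 81.8% → the regular-round pool
Engineering: the early-round pool 30/49 = 61.2%, the regular-round pool 12/24 = 50.0% → the early-round pool
Law: the early-round pool 13/101 = 12.9%, the regular-round pool 5/86 = 5.8% → the early-round pool
Overall: the early-round pool 57/182 = 31.3%, the regular-round pool 50/179 = 27.9% → the early-round pool
Neither sweeps: the early-round pool wins 2 of 4 groups, the regular-round pool wins 2. The early-round pool wins overall but not every group — no Simpson reversal.

No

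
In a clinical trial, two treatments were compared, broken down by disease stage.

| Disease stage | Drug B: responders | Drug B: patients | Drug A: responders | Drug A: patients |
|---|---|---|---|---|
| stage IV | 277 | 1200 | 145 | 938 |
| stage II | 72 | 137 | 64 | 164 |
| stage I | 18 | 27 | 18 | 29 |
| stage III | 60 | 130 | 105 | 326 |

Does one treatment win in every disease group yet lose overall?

No

Stage IV: Drug B 277/1200 = 23.1%, Drug A 145/938 = 15.5% → Drug B
Stage II: Drug B 72/137 = 52.6%, Drug A 64/164 = 39.0% → Drug B
Stage I: Drug B 18/27 = 66.7%, Drug A 18/29 = 62.1% → Drug B
Stage III: Drug B 60/130 = 46.2%, Drug A 105/326 = 32.2% → Drug B
Overall: Drug B 427/1494 = 28.6%, Drug A 332/1457 = 22.8% → Drug B
Drug B wins overall and in every disease group — no reversal.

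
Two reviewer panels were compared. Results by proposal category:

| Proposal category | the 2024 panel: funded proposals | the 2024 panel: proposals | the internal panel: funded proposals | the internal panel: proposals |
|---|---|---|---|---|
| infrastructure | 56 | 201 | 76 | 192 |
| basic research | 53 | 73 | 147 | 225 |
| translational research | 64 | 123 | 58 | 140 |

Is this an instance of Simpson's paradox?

No

Infrastructure: the 2024 panel 56/201 = 27.9%, the internal panel 76/192 = 39.6% → the internal panel
Basic research: the 2024 panel 53/73 = 72.6%, the internal panel 147/225 = 65.3% → the 2024 panel
Translational research: the 2024 panel 64/123 = 52.0%, the internal panel 58/140 = 41.4% → the 2024 panel
Overall: the 2024 panel 173/397 = 43.6%, the internal panel 281/557 = 50.4% → the internal panel
Neither sweeps: the 2024 panel wins 2 of 3 groups, the internal panel wins 1. The internal panel wins overall but not every group — no Simpson reversal.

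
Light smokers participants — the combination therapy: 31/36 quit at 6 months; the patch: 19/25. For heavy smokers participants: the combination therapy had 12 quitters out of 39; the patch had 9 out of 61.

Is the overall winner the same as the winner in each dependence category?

Yes

Light smokers: the combination therapy 31/36 = 86.1%, the patch 19/25 = 76.0% → the combination therapy
Heavy smokers: the combination therapy 12/39 = 30.8%, the patch 9/61 = 14.8% → the combination therapy
Overall: the combination therapy 43/75 = 57.3%, the patch 28/86 = 32.6% → the combination therapy
The combination therapy wins overall and in every dependence group — no reversal.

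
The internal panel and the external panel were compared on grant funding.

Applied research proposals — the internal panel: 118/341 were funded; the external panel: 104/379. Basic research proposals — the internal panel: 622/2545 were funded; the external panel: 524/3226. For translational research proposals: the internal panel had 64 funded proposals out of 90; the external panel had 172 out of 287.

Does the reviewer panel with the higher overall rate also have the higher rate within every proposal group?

Yes

Applied research: the internal panel 118/341 = 34.6%, the external panel 104/379 = 27.4% → the internal panel
Basic research: the internal panel 622/2545 = 24.4%, the external panel 524/3226 = 16.2% → the internal panel
Translational research: the internal panel 64/90 = 71.1%, the external panel 172/287 = 59.9% → the internal panel
Overall: the internal panel 804/2976 = 27.0%, the external panel 800/3892 = 20.6% → the internal panel
The internal panel wins overall and in every proposal group — no reversal.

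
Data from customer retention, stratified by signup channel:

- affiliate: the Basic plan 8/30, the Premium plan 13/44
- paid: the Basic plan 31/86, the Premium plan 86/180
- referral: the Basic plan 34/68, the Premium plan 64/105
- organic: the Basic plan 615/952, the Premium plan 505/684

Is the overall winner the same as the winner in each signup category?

Affiliate: the Basic plan 8/30 = 26.7%, the Premium plan 13/44 = 29.5% → the Premium plan
Paid: the Basic plan 31/86 = 36.0%, the Premium plan 86/180 = 47.8% → the Premium plan
Referral: the Basic plan 34/68 = 50.0%, the Premium plan 64/105 = 61.0% → the Premium plan
Organic: the Basic plan 615/952 = 64.6%, the Premium plan 505/684 = 73.8% → the Premium plan
Overall: the Basic plan 688/1136 = 60.6%, the Premium plan 668/1013 = 65.9% → the Premium plan
The Premium plan wins overall and in every signup group — no reversal.

Yes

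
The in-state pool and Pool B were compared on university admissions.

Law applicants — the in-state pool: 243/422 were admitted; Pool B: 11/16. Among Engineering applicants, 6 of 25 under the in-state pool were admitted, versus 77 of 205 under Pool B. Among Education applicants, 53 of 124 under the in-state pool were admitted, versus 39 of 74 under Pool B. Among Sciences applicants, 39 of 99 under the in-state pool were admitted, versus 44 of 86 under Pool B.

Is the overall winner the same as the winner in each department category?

Law: the in-state pool 243/422 = 57.6%, Pool B 11/16 = 68.8% → Pool B
Engineering: the in-state pool 6/25 = 24.0%, Pool B 77/205 = 37.6% → Pool B
Education: the in-state pool 53/124 = 42.7%, Pool B 39/74 = 52.7% → Pool B
Sciences: the in-state pool 39/99 = 39.4%, Pool B 44/86 = 51.2% → Pool B
Overall: the in-state pool 341/670 = 50.9%, Pool B 171/381 = 44.9% → the in-state pool
Pool B wins each department group but the in-state pool wins overall — the comparison reverses. Pool B's applicants skew toward Engineering, which has a lower base rate.

No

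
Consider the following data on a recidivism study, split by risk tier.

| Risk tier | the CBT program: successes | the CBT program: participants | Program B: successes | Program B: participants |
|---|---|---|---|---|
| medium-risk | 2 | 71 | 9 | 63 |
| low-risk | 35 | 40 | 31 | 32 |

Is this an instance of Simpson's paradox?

No

Medium-risk: the CBT program 2/71 = 2.8%, Program B 9/63 = 14.3% → Program B
Low-risk: the CBT program 35/40 = 87.5%, Program B 31/32 = 96.9% → Program B
Overall: the CBT program 37/111 = 33.3%, Program B 40/95 = 42.1% → Program B
Program B wins overall and in every risk group — no reversal.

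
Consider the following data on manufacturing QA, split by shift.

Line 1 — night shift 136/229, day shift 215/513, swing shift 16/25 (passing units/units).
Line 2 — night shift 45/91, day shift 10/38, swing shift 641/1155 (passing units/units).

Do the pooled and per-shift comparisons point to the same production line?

No

Night shift: Line 1 136/229 = 59.4%, Line 2 45/91 = 49.5% → Line 1
Day shift: Line 1 215/513 = 41.9%, Line 2 10/38 = 26.3% → Line 1
Swing shift: Line 1 16/25 = 64.0%, Line 2 641/1155 = 55.5% → Line 1
Overall: Line 1 367/767 = 47.8%, Line 2 696/1284 = 54.2% → Line 2
Line 1 wins each shift group but Line 2 wins overall — the comparison reverses. Line 1's units skew toward day shift, which has a lower base rate.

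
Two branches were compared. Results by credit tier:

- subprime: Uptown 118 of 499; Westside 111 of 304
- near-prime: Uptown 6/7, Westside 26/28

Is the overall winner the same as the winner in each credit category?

Subprime: Uptown 118/499 = 23.6%, Westside 111/304 = 36.5% → Westside
Near-prime: Uptown 6/7 = 85.7%, Westside 26/28 = 92.9% → Westside
Overall: Uptown 124/506 = 24.5%, Westside 137/332 = 41.3% → Westside
Westside wins overall and in every credit group — no reversal.

Yes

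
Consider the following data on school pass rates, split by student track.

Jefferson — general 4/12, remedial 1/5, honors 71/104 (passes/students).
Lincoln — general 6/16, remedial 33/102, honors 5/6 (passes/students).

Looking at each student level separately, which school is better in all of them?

Lincoln

General: Jefferson 4/12 = 33.3%, Lincoln 6/16 = 37.5% → Lincoln
Remedial: Jefferson 1/5 = 20.0%, Lincoln 33/102 = 32.4% → Lincoln
Honors: Jefferson 71/104 = 68.3%, Lincoln 5/6 = 83.3% → Lincoln
Lincoln has the higher rate in all 3 groups.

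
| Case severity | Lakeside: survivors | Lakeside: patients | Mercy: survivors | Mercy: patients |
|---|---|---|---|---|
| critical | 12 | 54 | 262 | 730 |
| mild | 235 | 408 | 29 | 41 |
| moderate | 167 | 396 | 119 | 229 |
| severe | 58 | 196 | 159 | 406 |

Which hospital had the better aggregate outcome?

Critical: Lakeside 12/54 = 22.2%, Mercy 262/730 = 35.9% → Mercy
Mild: Lakeside 235/408 = 57.6%, Mercy 29/41 = 70.7% → Mercy
Moderate: Lakeside 167/396 = 42.2%, Mercy 119/229 = 52.0% → Mercy
Severe: Lakeside 58/196 = 29.6%, Mercy 159/406 = 39.2% → Mercy
Overall: Lakeside 472/1054 = 44.8%, Mercy 569/1406 = 40.5% → Lakeside
(Mercy wins every case group but Lakeside wins overall — Mercy's patients skew toward the low-rate critical group.)

Lakeside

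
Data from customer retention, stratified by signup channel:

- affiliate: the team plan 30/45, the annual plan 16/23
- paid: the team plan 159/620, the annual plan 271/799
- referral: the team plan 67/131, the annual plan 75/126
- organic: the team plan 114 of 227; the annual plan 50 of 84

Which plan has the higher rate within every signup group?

Affiliate: the team plan 30/45 = 66.7%, the annual plan 16/23 = 69.6% → the annual plan
Paid: the team plan 159/620 = 25.6%, the annual plan 271/799 = 33.9% → the annual plan
Referral: the team plan 67/131 = 51.1%, the annual plan 75/126 = 59.5% → the annual plan
Organic: the team plan 114/227 = 50.2%, the annual plan 50/84 = 59.5% → the annual plan
The annual plan has the higher rate in all 4 groups.

the annual plan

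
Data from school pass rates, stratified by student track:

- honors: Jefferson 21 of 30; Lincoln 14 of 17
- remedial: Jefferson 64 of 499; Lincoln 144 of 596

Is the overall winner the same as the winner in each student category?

Yes

Honors: Jefferson 21/30 = 70.0%, Lincoln 14/17 = 82.4% → Lincoln
Remedial: Jefferson 64/499 = 12.8%, Lincoln 144/596 = 24.2% → Lincoln
Overall: Jefferson 85/529 = 16.1%, Lincoln 158/613 = 25.8% → Lincoln
Lincoln wins overall and in every student group — no reversal.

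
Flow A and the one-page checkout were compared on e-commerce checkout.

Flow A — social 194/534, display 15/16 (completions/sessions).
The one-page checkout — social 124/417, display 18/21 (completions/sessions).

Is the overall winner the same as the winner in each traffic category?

Yes

Social: Flow A 194/534 = 36.3%, the one-page checkout 124/417 = 29.7% → Flow A
Display: Flow A 15/16 = 93.8%, the one-page checkout 18/21 = 85.7% → Flow A
Overall: Flow A 209/550 = 38.0%, the one-page checkout 142/438 = 32.4% → Flow A
Flow A wins overall and in every traffic group — no reversal.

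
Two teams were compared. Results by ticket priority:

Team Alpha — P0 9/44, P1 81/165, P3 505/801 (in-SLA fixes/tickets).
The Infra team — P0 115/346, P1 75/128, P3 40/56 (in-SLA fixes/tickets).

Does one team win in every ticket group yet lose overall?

P0: Team Alpha 9/44 = 20.5%, the Infra team 115/346 = 33.2% → the Infra team
P1: Team Alpha 81/165 = 49.1%, the Infra team 75/128 = 58.6% → the Infra team
P3: Team Alpha 505/801 = 63.0%, the Infra team 40/56 = 71.4% → the Infra team
Overall: Team Alpha 595/1010 = 58.9%, the Infra team 230/530 = 43.4% → Team Alpha
The Infra team wins each ticket group but Team Alpha wins overall — the comparison reverses. The Infra team's tickets skew toward P0, which has a lower base rate.

Yes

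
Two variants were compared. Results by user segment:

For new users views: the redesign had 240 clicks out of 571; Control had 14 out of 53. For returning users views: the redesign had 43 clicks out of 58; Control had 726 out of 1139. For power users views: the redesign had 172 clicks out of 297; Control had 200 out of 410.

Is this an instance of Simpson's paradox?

Yes

New users: the redesign 240/571 = 42.0%, Control 14/53 = 26.4% → the redesign
Returning users: the redesign 43/58 = 74.1%, Control 726/1139 = 63.7% → the redesign
Power users: the redesign 172/297 = 57.9%, Control 200/410 = 48.8% → the redesign
Overall: the redesign 455/926 = 49.1%, Control 940/1602 = 58.7% → Control
The redesign wins each user group but Control wins overall — the comparison reverses. The redesign's views skew toward new users, which has a lower base rate.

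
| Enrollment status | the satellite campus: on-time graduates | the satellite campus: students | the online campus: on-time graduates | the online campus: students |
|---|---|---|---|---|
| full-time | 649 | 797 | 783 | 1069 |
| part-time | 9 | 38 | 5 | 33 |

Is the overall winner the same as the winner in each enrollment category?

Full-time: the satellite campus 649/797 = 81.4%, the online campus 783/1069 = 73.2% → the satellite campus
Part-time: the satellite campus 9/38 = 23.7%, the online campus 5/33 = 15.2% → the satellite campus
Overall: the satellite campus 658/835 = 78.8%, the online campus 788/1102 = 71.5% → the satellite campus
The satellite campus wins overall and in every enrollment group — no reversal.

Yes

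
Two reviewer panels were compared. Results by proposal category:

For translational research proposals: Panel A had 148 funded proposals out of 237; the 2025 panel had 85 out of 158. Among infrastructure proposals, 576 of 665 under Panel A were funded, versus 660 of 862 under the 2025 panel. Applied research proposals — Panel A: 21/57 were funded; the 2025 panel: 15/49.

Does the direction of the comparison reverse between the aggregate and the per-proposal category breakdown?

No

Translational research: Panel A 148/237 = 62.4%, the 2025 panel 85/158 = 53.8% → Panel A
Infrastructure: Panel A 576/665 = 86.6%, the 2025 panel 660/862 = 76.6% → Panel A
Applied research: Panel A 21/57 = 36.8%, the 2025 panel 15/49 = 30.6% → Panel A
Overall: Panel A 745/959 = 77.7%, the 2025 panel 760/1069 = 71.1% → Panel A
Panel A wins overall and in every proposal group — no reversal.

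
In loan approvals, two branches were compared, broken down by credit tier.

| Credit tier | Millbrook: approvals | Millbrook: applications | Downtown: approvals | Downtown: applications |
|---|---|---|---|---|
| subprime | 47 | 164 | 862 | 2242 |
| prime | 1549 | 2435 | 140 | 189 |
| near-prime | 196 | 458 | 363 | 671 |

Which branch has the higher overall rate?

Subprime: Millbrook 47/164 = 28.7%, Downtown 862/2242 = 38.4% → Downtown
Prime: Millbrook 1549/2435 = 63.6%, Downtown 140/189 = 74.1% → Downtown
Near-prime: Millbrook 196/458 = 42.8%, Downtown 363/671 = 54.1% → Downtown
Overall: Millbrook 1792/3057 = 58.6%, Downtown 1365/3102 = 44.0% → Millbrook
(Downtown wins every credit group but Millbrook wins overall — Downtown's applications skew toward the low-rate subprime group.)

Millbrook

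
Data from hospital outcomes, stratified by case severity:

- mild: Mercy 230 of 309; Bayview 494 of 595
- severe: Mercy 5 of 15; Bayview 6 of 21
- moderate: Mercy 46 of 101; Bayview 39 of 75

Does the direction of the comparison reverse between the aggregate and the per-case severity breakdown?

Mild: Mercy 230/309 = 74.4%, Bayview 494/595 = 83.0% → Bayview
Severe: Mercy 5/15 = 33.3%, Bayview 6/21 = 28.6% → Mercy
Moderate: Mercy 46/101 = 45.5%, Bayview 39/75 = 52.0% → Bayview
Overall: Mercy 281/425 = 66.1%, Bayview 539/691 = 78.0% → Bayview
Neither sweeps: Mercy wins 1 of 3 groups, Bayview wins 2. Bayview wins overall but not every group — no Simpson reversal.

No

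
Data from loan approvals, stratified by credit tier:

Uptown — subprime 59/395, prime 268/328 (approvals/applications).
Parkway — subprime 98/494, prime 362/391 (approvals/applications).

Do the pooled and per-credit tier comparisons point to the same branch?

Subprime: Uptown 59/395 = 14.9%, Parkway 98/494 = 19.8% → Parkway
Prime: Uptown 268/328 = 81.7%, Parkway 362/391 = 92.6% → Parkway
Overall: Uptown 327/723 = 45.2%, Parkway 460/885 = 52.0% → Parkway
Parkway wins overall and in every credit group — no reversal.

Yes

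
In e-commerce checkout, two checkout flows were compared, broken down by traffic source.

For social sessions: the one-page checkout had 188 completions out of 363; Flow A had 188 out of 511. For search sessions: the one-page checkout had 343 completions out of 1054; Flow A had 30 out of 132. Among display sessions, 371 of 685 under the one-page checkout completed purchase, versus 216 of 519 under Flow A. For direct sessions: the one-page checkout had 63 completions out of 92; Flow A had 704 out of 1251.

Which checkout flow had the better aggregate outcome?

Flow A

Social: the one-page checkout 188/363 = 51.8%, Flow A 188/511 = 36.8% → the one-page checkout
Search: the one-page checkout 343/1054 = 32.5%, Flow A 30/132 = 22.7% → the one-page checkout
Display: the one-page checkout 371/685 = 54.2%, Flow A 216/519 = 41.6% → the one-page checkout
Direct: the one-page checkout 63/92 = 68.5%, Flow A 704/1251 = 56.3% → the one-page checkout
Overall: the one-page checkout 965/2194 = 44.0%, Flow A 1138/2413 = 47.2% → Flow A
(The one-page checkout wins every traffic group but Flow A wins overall — the one-page checkout's sessions skew toward the low-rate search group.)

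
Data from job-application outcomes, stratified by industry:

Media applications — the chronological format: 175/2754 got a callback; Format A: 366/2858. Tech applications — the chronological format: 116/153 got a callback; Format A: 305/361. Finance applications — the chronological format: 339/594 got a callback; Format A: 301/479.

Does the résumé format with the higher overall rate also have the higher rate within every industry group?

Media: the chronological format 175/2754 = 6.4%, Format A 366/2858 = 12.8% → Format A
Tech: the chronological format 116/153 = 75.8%, Format A 305/361 = 84.5% → Format A
Finance: the chronological format 339/594 = 57.1%, Format A 301/479 = 62.8% → Format A
Overall: the chronological format 630/3501 = 18.0%, Format A 972/3698 = 26.3% → Format A
Format A wins overall and in every industry group — no reversal.

Yes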